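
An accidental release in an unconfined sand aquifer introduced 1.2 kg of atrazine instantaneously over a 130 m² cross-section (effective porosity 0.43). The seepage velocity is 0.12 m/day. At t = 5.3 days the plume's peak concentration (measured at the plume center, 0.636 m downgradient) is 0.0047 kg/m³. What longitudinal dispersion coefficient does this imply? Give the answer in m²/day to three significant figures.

0.313 m²/day

At the plume center C_max = M/(n_e·A·√(4πDt)), so D = M²/(4πt·(n_e·A·C_max)²).
n_e·A·C_max = 0.43 × 130 × 0.0047 = 0.2627 kg/m.
D = 1.2²/(4π × 5.3 × 0.2627²) = 0.313 m²/day.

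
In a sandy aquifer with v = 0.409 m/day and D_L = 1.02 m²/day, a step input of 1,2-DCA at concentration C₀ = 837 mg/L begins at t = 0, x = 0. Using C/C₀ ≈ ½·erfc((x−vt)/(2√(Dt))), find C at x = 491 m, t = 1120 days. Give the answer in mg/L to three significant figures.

For a continuous step input, C/C₀ ≈ ½·erfc((x−vt)/(2√(Dt))).
vt = 0.409 × 1120 = 458.08 m and 2√(Dt) = 2√(1.02 × 1120) = 67.60 m.
Argument (x−vt)/(2√(Dt)) = (491 − 458.08)/67.60 = 0.4870; ½·erfc(0.4870) = 0.2455.
C = 837 × 0.2455 = 205 mg/L.

205 mg/L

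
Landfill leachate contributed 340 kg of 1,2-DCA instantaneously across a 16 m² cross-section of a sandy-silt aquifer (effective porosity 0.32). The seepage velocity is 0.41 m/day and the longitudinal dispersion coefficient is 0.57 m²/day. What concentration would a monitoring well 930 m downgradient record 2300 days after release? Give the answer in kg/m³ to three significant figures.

0.501 kg/m³

For an instantaneous plane source, C(x,t) = M/(n_e·A·√(4πDt)) · exp(−(x−vt)²/(4Dt)), with n_e·A the pore (flow) area.
Plume center vt = 0.41 × 2300 = 943 m, so the well at 930 m is 13 m upgradient of the peak.
√(4πDt) = 128.4 m, giving peak height M/(n_e·A·√(4πDt)) = 340/(0.32 × 16 × 128.4) = 0.5172 kg/m³.
(x−vt)²/(4Dt) = (-13)²/(4 × 0.57 × 2300) = 0.03223; exp(−0.03223) = 0.9683.
C = 0.5172 × 0.9683 = 0.501 kg/m³.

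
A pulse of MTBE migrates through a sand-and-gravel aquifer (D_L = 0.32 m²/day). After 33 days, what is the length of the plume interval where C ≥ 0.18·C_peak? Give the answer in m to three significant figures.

17.0 m

The plume is Gaussian with σ = √(2Dt) = √(2 × 0.32 × 33) = 4.596 m.
C/C_peak = exp(−Δx²/(2σ²)) = 0.18 ⇒ Δx = σ·√(−2 ln 0.18) = 4.596 × 1.852 = 8.512 m.
Width = 2Δx = 17.0 m.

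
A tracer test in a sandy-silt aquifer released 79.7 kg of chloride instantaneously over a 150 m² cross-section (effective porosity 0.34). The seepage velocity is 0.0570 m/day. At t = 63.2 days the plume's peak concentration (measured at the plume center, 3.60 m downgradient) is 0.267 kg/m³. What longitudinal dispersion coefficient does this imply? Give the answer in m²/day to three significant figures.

0.0431 m²/day

At the plume center C_max = M/(n_e·A·√(4πDt)), so D = M²/(4πt·(n_e·A·C_max)²).
n_e·A·C_max = 0.34 × 150 × 0.267 = 13.62 kg/m.
D = 79.7²/(4π × 63.2 × 13.62²) = 0.0431 m²/day.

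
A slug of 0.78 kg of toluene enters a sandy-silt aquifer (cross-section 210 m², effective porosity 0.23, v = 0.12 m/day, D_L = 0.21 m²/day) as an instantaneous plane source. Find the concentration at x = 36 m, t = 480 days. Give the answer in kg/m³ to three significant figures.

0.000143 kg/m³

For an instantaneous plane source, C(x,t) = M/(n_e·A·√(4πDt)) · exp(−(x−vt)²/(4Dt)), with n_e·A the pore (flow) area.
Plume center vt = 0.12 × 480 = 57.6 m, so the well at 36 m is 21.6 m upgradient of the peak.
√(4πDt) = 35.59 m, giving peak height M/(n_e·A·√(4πDt)) = 0.78/(0.23 × 210 × 35.59) = 0.0004538 kg/m³.
(x−vt)²/(4Dt) = (-21.6)²/(4 × 0.21 × 480) = 1.157; exp(−1.157) = 0.3144.
C = 0.0004538 × 0.3144 = 0.000143 kg/m³.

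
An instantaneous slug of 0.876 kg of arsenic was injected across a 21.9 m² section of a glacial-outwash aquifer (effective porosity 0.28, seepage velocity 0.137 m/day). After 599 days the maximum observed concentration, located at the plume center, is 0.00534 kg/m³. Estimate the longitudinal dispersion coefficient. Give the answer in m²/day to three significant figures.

At the plume center C_max = M/(n_e·A·√(4πDt)), so D = M²/(4πt·(n_e·A·C_max)²).
n_e·A·C_max = 0.28 × 21.9 × 0.00534 = 0.03274 kg/m.
D = 0.876²/(4π × 599 × 0.03274²) = 0.0951 m²/day.

0.0951 m²/day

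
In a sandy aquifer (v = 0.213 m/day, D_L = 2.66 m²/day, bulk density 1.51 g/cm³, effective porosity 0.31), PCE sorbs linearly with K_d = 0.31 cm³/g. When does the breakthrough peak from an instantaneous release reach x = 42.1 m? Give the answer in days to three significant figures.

370 days

Retardation factor R = 1 + ρ_b·K_d/n = 1 + 1.51 × 0.31/0.31 = 2.510.
Sorption retards both mechanisms: v_R = v/R = 0.08486 m/day, D_R = D/R = 1.060 m²/day.
Peak time from v_R²t² + 2D_R t − x² = 0: t = (√(D_R² + v_R²x²) − D_R)/v_R².
√(D_R² + v_R²x²) = √(1.060² + 0.08486² × 42.1²) = 3.727; v_R² = 0.007201.
t = (3.727 − 1.060)/0.007201 = 370 days.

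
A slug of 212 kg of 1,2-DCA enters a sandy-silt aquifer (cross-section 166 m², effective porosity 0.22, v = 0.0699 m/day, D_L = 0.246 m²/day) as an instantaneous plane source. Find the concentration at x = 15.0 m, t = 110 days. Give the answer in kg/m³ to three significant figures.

0.192 kg/m³

For an instantaneous plane source, C(x,t) = M/(n_e·A·√(4πDt)) · exp(−(x−vt)²/(4Dt)), with n_e·A the pore (flow) area.
Plume center vt = 0.0699 × 110 = 7.689 m, so the well at 15.0 m is 7.311 m downgradient of the peak.
√(4πDt) = 18.44 m, giving peak height M/(n_e·A·√(4πDt)) = 212/(0.22 × 166 × 18.44) = 0.3148 kg/m³.
(x−vt)²/(4Dt) = (7.311)²/(4 × 0.246 × 110) = 0.4938; exp(−0.4938) = 0.6103.
C = 0.3148 × 0.6103 = 0.192 kg/m³.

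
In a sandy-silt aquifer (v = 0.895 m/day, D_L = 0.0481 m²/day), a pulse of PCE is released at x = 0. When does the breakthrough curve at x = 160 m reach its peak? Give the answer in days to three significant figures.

For the 1D instantaneous-source solution, setting ∂C/∂t = 0 at fixed x gives v²t² + 2Dt − x² = 0, so t = (√(D² + v²x²) − D)/v².
√(D² + v²x²) = √(0.0481² + 0.895² × 160²) = 143.2; v² = 0.801025.
t = (143.2 − 0.0481)/0.801025 = 179 days (vs. the pure-advection estimate x/v = 179 d).

179 days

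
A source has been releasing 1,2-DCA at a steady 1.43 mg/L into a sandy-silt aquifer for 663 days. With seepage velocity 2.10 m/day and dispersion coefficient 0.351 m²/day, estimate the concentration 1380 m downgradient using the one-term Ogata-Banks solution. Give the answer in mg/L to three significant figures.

For a continuous step input, C/C₀ ≈ ½·erfc((x−vt)/(2√(Dt))).
vt = 2.10 × 663 = 1392.3 m and 2√(Dt) = 2√(0.351 × 663) = 30.51 m.
Argument (x−vt)/(2√(Dt)) = (1380 − 1392.3)/30.51 = -0.4031; ½·erfc(-0.4031) = 0.7157.
C = 1.43 × 0.7157 = 1.02 mg/L.

1.02 mg/L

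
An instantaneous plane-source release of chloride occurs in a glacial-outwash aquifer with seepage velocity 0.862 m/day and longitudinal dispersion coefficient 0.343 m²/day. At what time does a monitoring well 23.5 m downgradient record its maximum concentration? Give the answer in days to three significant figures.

26.8 days

For the 1D instantaneous-source solution, setting ∂C/∂t = 0 at fixed x gives v²t² + 2Dt − x² = 0, so t = (√(D² + v²x²) − D)/v².
√(D² + v²x²) = √(0.343² + 0.862² × 23.5²) = 20.26; v² = 0.743044.
t = (20.26 − 0.343)/0.743044 = 26.8 days (vs. the pure-advection estimate x/v = 27.3 d).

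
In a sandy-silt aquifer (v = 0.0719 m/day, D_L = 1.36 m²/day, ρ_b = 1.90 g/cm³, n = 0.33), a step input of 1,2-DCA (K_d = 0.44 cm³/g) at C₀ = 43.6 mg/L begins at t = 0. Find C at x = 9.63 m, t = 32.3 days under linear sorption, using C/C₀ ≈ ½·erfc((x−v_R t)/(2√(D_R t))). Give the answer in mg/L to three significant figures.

1.57 mg/L

Retardation factor R = 1 + ρ_b·K_d/n = 1 + 1.90 × 0.44/0.33 = 3.533.
Sorption retards both mechanisms: v_R = v/R = 0.02035 m/day, D_R = D/R = 0.3849 m²/day.
v_R·t = 0.02035 × 32.3 = 0.657305 m; 2√(D_R t) = 7.052 m; argument = (9.63 − 0.657305)/7.052 = 1.272.
C = C₀ × ½·erfc(1.272) = 43.6 × 0.03602 = 1.57 mg/L.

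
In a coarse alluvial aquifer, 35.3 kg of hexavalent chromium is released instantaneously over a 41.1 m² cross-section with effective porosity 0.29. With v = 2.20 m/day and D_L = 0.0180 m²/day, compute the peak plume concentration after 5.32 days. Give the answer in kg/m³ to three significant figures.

2.70 kg/m³

The peak of an instantaneous 1D plume sits at x = vt; there the Gaussian factor is 1 and C_max = M/(n_e·A·√(4πDt)), where n_e·A is the pore area the mass is dissolved in.
√(4πDt) = √(4π × 0.0180 × 5.32) = 1.097 m, so C_max = 35.3/(0.29 × 41.1 × 1.097) = 2.70 kg/m³.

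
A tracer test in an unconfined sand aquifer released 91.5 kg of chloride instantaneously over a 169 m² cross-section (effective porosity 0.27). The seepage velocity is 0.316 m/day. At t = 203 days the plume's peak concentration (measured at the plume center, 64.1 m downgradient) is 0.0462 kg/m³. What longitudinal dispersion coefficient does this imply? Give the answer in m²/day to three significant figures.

0.739 m²/day

At the plume center C_max = M/(n_e·A·√(4πDt)), so D = M²/(4πt·(n_e·A·C_max)²).
n_e·A·C_max = 0.27 × 169 × 0.0462 = 2.108 kg/m.
D = 91.5²/(4π × 203 × 2.108²) = 0.739 m²/day.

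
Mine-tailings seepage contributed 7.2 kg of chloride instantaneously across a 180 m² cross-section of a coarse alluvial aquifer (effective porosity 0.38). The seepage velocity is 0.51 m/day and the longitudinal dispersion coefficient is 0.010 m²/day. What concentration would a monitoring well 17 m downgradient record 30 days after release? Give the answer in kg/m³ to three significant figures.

For an instantaneous plane source, C(x,t) = M/(n_e·A·√(4πDt)) · exp(−(x−vt)²/(4Dt)), with n_e·A the pore (flow) area.
Plume center vt = 0.51 × 30 = 15.3 m, so the well at 17 m is 1.7 m downgradient of the peak.
√(4πDt) = 1.942 m, giving peak height M/(n_e·A·√(4πDt)) = 7.2/(0.38 × 180 × 1.942) = 0.05420 kg/m³.
(x−vt)²/(4Dt) = (1.7)²/(4 × 0.010 × 30) = 2.408; exp(−2.408) = 0.09000.
C = 0.05420 × 0.09000 = 0.00488 kg/m³.

0.00488 kg/m³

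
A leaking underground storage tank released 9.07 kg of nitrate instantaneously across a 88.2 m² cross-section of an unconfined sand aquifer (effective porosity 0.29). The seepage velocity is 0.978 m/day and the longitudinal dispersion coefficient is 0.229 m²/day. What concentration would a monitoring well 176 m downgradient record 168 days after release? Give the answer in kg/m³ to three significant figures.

For an instantaneous plane source, C(x,t) = M/(n_e·A·√(4πDt)) · exp(−(x−vt)²/(4Dt)), with n_e·A the pore (flow) area.
Plume center vt = 0.978 × 168 = 164.304 m, so the well at 176 m is 11.696 m downgradient of the peak.
√(4πDt) = 21.99 m, giving peak height M/(n_e·A·√(4πDt)) = 9.07/(0.29 × 88.2 × 21.99) = 0.01613 kg/m³.
(x−vt)²/(4Dt) = (11.696)²/(4 × 0.229 × 168) = 0.8889; exp(−0.8889) = 0.4111.
C = 0.01613 × 0.4111 = 0.00663 kg/m³.

0.00663 kg/m³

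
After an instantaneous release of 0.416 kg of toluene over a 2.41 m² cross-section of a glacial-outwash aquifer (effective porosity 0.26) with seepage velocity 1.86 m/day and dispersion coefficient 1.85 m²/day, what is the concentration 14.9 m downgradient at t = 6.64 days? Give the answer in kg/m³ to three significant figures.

For an instantaneous plane source, C(x,t) = M/(n_e·A·√(4πDt)) · exp(−(x−vt)²/(4Dt)), with n_e·A the pore (flow) area.
Plume center vt = 1.86 × 6.64 = 12.3504 m, so the well at 14.9 m is 2.5496 m downgradient of the peak.
√(4πDt) = 12.42 m, giving peak height M/(n_e·A·√(4πDt)) = 0.416/(0.26 × 2.41 × 12.42) = 0.05345 kg/m³.
(x−vt)²/(4Dt) = (2.5496)²/(4 × 1.85 × 6.64) = 0.1323; exp(−0.1323) = 0.8761.
C = 0.05345 × 0.8761 = 0.0468 kg/m³.

0.0468 kg/m³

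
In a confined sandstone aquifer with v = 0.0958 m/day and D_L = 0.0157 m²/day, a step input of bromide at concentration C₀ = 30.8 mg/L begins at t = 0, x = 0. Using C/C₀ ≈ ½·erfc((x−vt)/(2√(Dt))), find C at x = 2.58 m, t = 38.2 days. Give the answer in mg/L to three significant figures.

25.8 mg/L

For a continuous step input, C/C₀ ≈ ½·erfc((x−vt)/(2√(Dt))).
vt = 0.0958 × 38.2 = 3.65956 m and 2√(Dt) = 2√(0.0157 × 38.2) = 1.549 m.
Argument (x−vt)/(2√(Dt)) = (2.58 − 3.65956)/1.549 = -0.6969; ½·erfc(-0.6969) = 0.8378.
C = 30.8 × 0.8378 = 25.8 mg/L.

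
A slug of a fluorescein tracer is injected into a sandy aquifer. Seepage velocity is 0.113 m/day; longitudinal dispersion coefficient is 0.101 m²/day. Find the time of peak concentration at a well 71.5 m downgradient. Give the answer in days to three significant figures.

For the 1D instantaneous-source solution, setting ∂C/∂t = 0 at fixed x gives v²t² + 2Dt − x² = 0, so t = (√(D² + v²x²) − D)/v².
√(D² + v²x²) = √(0.101² + 0.113² × 71.5²) = 8.080; v² = 0.012769.
t = (8.080 − 0.101)/0.012769 = 625 days (vs. the pure-advection estimate x/v = 633 d).

625 days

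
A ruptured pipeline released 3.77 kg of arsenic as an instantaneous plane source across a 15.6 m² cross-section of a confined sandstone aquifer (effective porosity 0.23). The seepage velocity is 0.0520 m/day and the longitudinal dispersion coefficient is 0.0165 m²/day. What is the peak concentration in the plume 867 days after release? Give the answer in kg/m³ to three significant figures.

The peak of an instantaneous 1D plume sits at x = vt; there the Gaussian factor is 1 and C_max = M/(n_e·A·√(4πDt)), where n_e·A is the pore area the mass is dissolved in.
√(4πDt) = √(4π × 0.0165 × 867) = 13.41 m, so C_max = 3.77/(0.23 × 15.6 × 13.41) = 0.0784 kg/m³.

0.0784 kg/m³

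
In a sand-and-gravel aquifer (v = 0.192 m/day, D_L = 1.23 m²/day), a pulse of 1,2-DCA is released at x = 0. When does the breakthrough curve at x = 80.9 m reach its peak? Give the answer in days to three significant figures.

389 days

For the 1D instantaneous-source solution, setting ∂C/∂t = 0 at fixed x gives v²t² + 2Dt − x² = 0, so t = (√(D² + v²x²) − D)/v².
√(D² + v²x²) = √(1.23² + 0.192² × 80.9²) = 15.58; v² = 0.036864.
t = (15.58 − 1.23)/0.036864 = 389 days (vs. the pure-advection estimate x/v = 421 d).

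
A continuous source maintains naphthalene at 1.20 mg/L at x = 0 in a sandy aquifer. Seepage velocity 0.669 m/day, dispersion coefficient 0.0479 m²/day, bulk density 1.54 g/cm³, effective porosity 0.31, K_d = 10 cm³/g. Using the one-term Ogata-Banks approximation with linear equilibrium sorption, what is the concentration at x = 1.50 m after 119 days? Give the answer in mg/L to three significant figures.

0.671 mg/L

Retardation factor R = 1 + ρ_b·K_d/n = 1 + 1.54 × 10/0.31 = 50.68.
Sorption retards both mechanisms: v_R = v/R = 0.01320 m/day, D_R = D/R = 0.0009451 m²/day.
v_R·t = 0.01320 × 119 = 1.5708 m; 2√(D_R t) = 0.6707 m; argument = (1.50 − 1.5708)/0.6707 = -0.1056.
C = C₀ × ½·erfc(-0.1056) = 1.20 × 0.5594 = 0.671 mg/L.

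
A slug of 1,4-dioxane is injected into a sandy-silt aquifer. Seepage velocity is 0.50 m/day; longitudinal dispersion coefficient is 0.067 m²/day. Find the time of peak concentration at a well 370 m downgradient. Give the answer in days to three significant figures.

For the 1D instantaneous-source solution, setting ∂C/∂t = 0 at fixed x gives v²t² + 2Dt − x² = 0, so t = (√(D² + v²x²) − D)/v².
√(D² + v²x²) = √(0.067² + 0.50² × 370²) = 185.0; v² = 0.25.
t = (185.0 − 0.067)/0.25 = 740 days (vs. the pure-advection estimate x/v = 740 d).

740 days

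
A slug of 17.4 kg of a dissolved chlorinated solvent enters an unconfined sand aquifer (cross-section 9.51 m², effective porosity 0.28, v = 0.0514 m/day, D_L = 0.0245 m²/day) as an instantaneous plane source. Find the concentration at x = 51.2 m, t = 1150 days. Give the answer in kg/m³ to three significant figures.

For an instantaneous plane source, C(x,t) = M/(n_e·A·√(4πDt)) · exp(−(x−vt)²/(4Dt)), with n_e·A the pore (flow) area.
Plume center vt = 0.0514 × 1150 = 59.11 m, so the well at 51.2 m is 7.91 m upgradient of the peak.
√(4πDt) = 18.82 m, giving peak height M/(n_e·A·√(4πDt)) = 17.4/(0.28 × 9.51 × 18.82) = 0.3472 kg/m³.
(x−vt)²/(4Dt) = (-7.91)²/(4 × 0.0245 × 1150) = 0.5552; exp(−0.5552) = 0.5740.
C = 0.3472 × 0.5740 = 0.199 kg/m³.

0.199 kg/m³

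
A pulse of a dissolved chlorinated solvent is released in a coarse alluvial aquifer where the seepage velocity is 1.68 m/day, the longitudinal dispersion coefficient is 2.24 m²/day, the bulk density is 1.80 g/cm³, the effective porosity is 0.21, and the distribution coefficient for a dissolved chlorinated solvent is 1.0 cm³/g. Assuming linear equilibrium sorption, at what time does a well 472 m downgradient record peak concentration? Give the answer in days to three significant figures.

Retardation factor R = 1 + ρ_b·K_d/n = 1 + 1.80 × 1.0/0.21 = 9.571.
Sorption retards both mechanisms: v_R = v/R = 0.1755 m/day, D_R = D/R = 0.2340 m²/day.
Peak time from v_R²t² + 2D_R t − x² = 0: t = (√(D_R² + v_R²x²) − D_R)/v_R².
√(D_R² + v_R²x²) = √(0.2340² + 0.1755² × 472²) = 82.84; v_R² = 0.03080.
t = (82.84 − 0.2340)/0.03080 = 2680 days.

2680 days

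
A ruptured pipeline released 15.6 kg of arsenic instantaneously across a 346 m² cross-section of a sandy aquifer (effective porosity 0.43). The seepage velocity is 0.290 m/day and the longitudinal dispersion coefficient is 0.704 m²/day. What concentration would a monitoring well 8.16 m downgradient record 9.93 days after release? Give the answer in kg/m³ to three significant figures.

For an instantaneous plane source, C(x,t) = M/(n_e·A·√(4πDt)) · exp(−(x−vt)²/(4Dt)), with n_e·A the pore (flow) area.
Plume center vt = 0.290 × 9.93 = 2.8797 m, so the well at 8.16 m is 5.2803 m downgradient of the peak.
√(4πDt) = 9.373 m, giving peak height M/(n_e·A·√(4πDt)) = 15.6/(0.43 × 346 × 9.373) = 0.01119 kg/m³.
(x−vt)²/(4Dt) = (5.2803)²/(4 × 0.704 × 9.93) = 0.9971; exp(−0.9971) = 0.3689.
C = 0.01119 × 0.3689 = 0.00413 kg/m³.

0.00413 kg/m³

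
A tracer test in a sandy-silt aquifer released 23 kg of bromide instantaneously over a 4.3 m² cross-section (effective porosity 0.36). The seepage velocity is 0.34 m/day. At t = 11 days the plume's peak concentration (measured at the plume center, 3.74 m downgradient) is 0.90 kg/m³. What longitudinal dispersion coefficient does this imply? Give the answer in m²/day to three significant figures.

1.97 m²/day

At the plume center C_max = M/(n_e·A·√(4πDt)), so D = M²/(4πt·(n_e·A·C_max)²).
n_e·A·C_max = 0.36 × 4.3 × 0.90 = 1.393 kg/m.
D = 23²/(4π × 11 × 1.393²) = 1.97 m²/day.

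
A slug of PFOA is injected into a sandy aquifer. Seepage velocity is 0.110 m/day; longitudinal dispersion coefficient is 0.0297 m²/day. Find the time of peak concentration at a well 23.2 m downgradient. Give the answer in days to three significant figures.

208 days

For the 1D instantaneous-source solution, setting ∂C/∂t = 0 at fixed x gives v²t² + 2Dt − x² = 0, so t = (√(D² + v²x²) − D)/v².
√(D² + v²x²) = √(0.0297² + 0.110² × 23.2²) = 2.552; v² = 0.0121.
t = (2.552 − 0.0297)/0.0121 = 208 days (vs. the pure-advection estimate x/v = 211 d).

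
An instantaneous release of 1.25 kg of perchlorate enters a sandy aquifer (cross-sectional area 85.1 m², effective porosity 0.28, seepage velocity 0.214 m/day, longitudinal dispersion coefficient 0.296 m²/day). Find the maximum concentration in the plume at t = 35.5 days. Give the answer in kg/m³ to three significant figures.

The peak of an instantaneous 1D plume sits at x = vt; there the Gaussian factor is 1 and C_max = M/(n_e·A·√(4πDt)), where n_e·A is the pore area the mass is dissolved in.
√(4πDt) = √(4π × 0.296 × 35.5) = 11.49 m, so C_max = 1.25/(0.28 × 85.1 × 11.49) = 0.00457 kg/m³.

0.00457 kg/m³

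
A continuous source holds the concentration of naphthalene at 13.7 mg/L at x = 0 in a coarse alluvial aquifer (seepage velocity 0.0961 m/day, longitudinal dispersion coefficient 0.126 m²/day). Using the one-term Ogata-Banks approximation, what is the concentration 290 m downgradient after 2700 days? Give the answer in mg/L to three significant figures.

1.66 mg/L

For a continuous step input, C/C₀ ≈ ½·erfc((x−vt)/(2√(Dt))).
vt = 0.0961 × 2700 = 259.47 m and 2√(Dt) = 2√(0.126 × 2700) = 36.89 m.
Argument (x−vt)/(2√(Dt)) = (290 − 259.47)/36.89 = 0.8276; ½·erfc(0.8276) = 0.1209.
C = 13.7 × 0.1209 = 1.66 mg/L.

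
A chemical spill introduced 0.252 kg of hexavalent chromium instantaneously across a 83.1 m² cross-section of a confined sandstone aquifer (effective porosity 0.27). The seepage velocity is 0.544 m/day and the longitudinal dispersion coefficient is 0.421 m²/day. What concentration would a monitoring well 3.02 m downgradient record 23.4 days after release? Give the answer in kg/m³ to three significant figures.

9.23e-05 kg/m³

For an instantaneous plane source, C(x,t) = M/(n_e·A·√(4πDt)) · exp(−(x−vt)²/(4Dt)), with n_e·A the pore (flow) area.
Plume center vt = 0.544 × 23.4 = 12.7296 m, so the well at 3.02 m is 9.7096 m upgradient of the peak.
√(4πDt) = 11.13 m, giving peak height M/(n_e·A·√(4πDt)) = 0.252/(0.27 × 83.1 × 11.13) = 0.001009 kg/m³.
(x−vt)²/(4Dt) = (-9.7096)²/(4 × 0.421 × 23.4) = 2.392; exp(−2.392) = 0.09145.
C = 0.001009 × 0.09145 = 9.23e-05 kg/m³.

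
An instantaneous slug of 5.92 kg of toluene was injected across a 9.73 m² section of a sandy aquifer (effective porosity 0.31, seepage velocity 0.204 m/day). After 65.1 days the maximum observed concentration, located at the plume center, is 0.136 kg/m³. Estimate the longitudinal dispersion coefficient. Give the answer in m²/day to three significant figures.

0.255 m²/day

At the plume center C_max = M/(n_e·A·√(4πDt)), so D = M²/(4πt·(n_e·A·C_max)²).
n_e·A·C_max = 0.31 × 9.73 × 0.136 = 0.4102 kg/m.
D = 5.92²/(4π × 65.1 × 0.4102²) = 0.255 m²/day.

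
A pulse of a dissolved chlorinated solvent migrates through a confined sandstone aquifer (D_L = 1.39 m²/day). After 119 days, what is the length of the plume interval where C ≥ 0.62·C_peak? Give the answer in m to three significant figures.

The plume is Gaussian with σ = √(2Dt) = √(2 × 1.39 × 119) = 18.19 m.
C/C_peak = exp(−Δx²/(2σ²)) = 0.62 ⇒ Δx = σ·√(−2 ln 0.62) = 18.19 × 0.9778 = 17.79 m.
Width = 2Δx = 35.6 m.

35.6 m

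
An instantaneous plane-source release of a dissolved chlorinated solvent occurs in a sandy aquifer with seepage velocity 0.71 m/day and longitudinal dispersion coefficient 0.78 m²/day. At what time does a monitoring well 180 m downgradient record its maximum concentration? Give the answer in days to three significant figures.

252 days

For the 1D instantaneous-source solution, setting ∂C/∂t = 0 at fixed x gives v²t² + 2Dt − x² = 0, so t = (√(D² + v²x²) − D)/v².
√(D² + v²x²) = √(0.78² + 0.71² × 180²) = 127.8; v² = 0.5041.
t = (127.8 − 0.78)/0.5041 = 252 days (vs. the pure-advection estimate x/v = 254 d).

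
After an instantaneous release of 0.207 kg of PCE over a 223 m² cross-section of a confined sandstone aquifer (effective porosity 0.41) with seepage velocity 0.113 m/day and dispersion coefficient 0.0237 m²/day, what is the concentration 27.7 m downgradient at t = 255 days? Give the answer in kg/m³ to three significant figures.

For an instantaneous plane source, C(x,t) = M/(n_e·A·√(4πDt)) · exp(−(x−vt)²/(4Dt)), with n_e·A the pore (flow) area.
Plume center vt = 0.113 × 255 = 28.815 m, so the well at 27.7 m is 1.115 m upgradient of the peak.
√(4πDt) = 8.715 m, giving peak height M/(n_e·A·√(4πDt)) = 0.207/(0.41 × 223 × 8.715) = 0.0002598 kg/m³.
(x−vt)²/(4Dt) = (-1.115)²/(4 × 0.0237 × 255) = 0.05143; exp(−0.05143) = 0.9499.
C = 0.0002598 × 0.9499 = 0.000247 kg/m³.

0.000247 kg/m³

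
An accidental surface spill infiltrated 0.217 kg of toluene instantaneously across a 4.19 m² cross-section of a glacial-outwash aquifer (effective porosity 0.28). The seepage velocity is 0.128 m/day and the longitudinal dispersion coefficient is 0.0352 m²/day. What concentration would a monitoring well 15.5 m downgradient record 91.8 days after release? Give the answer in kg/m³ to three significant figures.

0.00978 kg/m³

For an instantaneous plane source, C(x,t) = M/(n_e·A·√(4πDt)) · exp(−(x−vt)²/(4Dt)), with n_e·A the pore (flow) area.
Plume center vt = 0.128 × 91.8 = 11.7504 m, so the well at 15.5 m is 3.7496 m downgradient of the peak.
√(4πDt) = 6.372 m, giving peak height M/(n_e·A·√(4πDt)) = 0.217/(0.28 × 4.19 × 6.372) = 0.02903 kg/m³.
(x−vt)²/(4Dt) = (3.7496)²/(4 × 0.0352 × 91.8) = 1.088; exp(−1.088) = 0.3369.
C = 0.02903 × 0.3369 = 0.00978 kg/m³.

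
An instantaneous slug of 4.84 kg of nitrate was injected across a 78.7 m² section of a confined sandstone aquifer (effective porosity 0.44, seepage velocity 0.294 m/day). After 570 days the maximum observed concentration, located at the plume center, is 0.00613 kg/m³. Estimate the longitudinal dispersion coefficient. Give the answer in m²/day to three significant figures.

0.0726 m²/day

At the plume center C_max = M/(n_e·A·√(4πDt)), so D = M²/(4πt·(n_e·A·C_max)²).
n_e·A·C_max = 0.44 × 78.7 × 0.00613 = 0.2123 kg/m.
D = 4.84²/(4π × 570 × 0.2123²) = 0.0726 m²/day.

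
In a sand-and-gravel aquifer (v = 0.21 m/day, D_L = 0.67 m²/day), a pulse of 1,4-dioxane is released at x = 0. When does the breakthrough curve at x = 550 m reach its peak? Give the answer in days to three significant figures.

2600 days

For the 1D instantaneous-source solution, setting ∂C/∂t = 0 at fixed x gives v²t² + 2Dt − x² = 0, so t = (√(D² + v²x²) − D)/v².
√(D² + v²x²) = √(0.67² + 0.21² × 550²) = 115.5; v² = 0.0441.
t = (115.5 − 0.67)/0.0441 = 2600 days (vs. the pure-advection estimate x/v = 2620 d).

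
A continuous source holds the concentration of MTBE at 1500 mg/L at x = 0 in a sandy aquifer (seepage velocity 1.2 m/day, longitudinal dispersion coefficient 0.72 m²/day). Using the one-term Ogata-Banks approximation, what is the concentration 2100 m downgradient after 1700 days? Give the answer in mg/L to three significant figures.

For a continuous step input, C/C₀ ≈ ½·erfc((x−vt)/(2√(Dt))).
vt = 1.2 × 1700 = 2040 m and 2√(Dt) = 2√(0.72 × 1700) = 69.97 m.
Argument (x−vt)/(2√(Dt)) = (2100 − 2040)/69.97 = 0.8575; ½·erfc(0.8575) = 0.1126.
C = 1500 × 0.1126 = 169 mg/L.

169 mg/L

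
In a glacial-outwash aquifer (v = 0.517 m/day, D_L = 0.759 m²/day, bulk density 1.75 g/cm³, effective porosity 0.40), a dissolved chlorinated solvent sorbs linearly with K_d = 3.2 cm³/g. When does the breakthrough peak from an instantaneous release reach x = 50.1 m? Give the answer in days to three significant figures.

1410 days

Retardation factor R = 1 + ρ_b·K_d/n = 1 + 1.75 × 3.2/0.40 = 15.00.
Sorption retards both mechanisms: v_R = v/R = 0.03447 m/day, D_R = D/R = 0.05060 m²/day.
Peak time from v_R²t² + 2D_R t − x² = 0: t = (√(D_R² + v_R²x²) − D_R)/v_R².
√(D_R² + v_R²x²) = √(0.05060² + 0.03447² × 50.1²) = 1.728; v_R² = 0.001188.
t = (1.728 − 0.05060)/0.001188 = 1410 days.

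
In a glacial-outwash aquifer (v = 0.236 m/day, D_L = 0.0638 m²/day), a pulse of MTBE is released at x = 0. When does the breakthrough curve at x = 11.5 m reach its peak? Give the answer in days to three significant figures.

47.6 days

For the 1D instantaneous-source solution, setting ∂C/∂t = 0 at fixed x gives v²t² + 2Dt − x² = 0, so t = (√(D² + v²x²) − D)/v².
√(D² + v²x²) = √(0.0638² + 0.236² × 11.5²) = 2.715; v² = 0.055696.
t = (2.715 − 0.0638)/0.055696 = 47.6 days (vs. the pure-advection estimate x/v = 48.7 d).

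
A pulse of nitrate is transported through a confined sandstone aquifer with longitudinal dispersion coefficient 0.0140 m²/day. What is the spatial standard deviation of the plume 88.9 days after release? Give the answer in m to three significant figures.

1.58 m

Dispersive spreading gives a Gaussian with σ² = 2Dt; advection only shifts the center.
σ = √(2 × 0.0140 × 88.9) = 1.58 m.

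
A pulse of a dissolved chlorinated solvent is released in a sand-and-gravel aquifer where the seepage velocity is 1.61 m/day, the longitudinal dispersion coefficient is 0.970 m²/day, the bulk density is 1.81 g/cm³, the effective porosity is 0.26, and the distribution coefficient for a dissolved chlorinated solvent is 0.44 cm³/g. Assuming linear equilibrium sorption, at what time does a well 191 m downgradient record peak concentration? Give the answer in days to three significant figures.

Retardation factor R = 1 + ρ_b·K_d/n = 1 + 1.81 × 0.44/0.26 = 4.063.
Sorption retards both mechanisms: v_R = v/R = 0.3963 m/day, D_R = D/R = 0.2387 m²/day.
Peak time from v_R²t² + 2D_R t − x² = 0: t = (√(D_R² + v_R²x²) − D_R)/v_R².
√(D_R² + v_R²x²) = √(0.2387² + 0.3963² × 191²) = 75.69; v_R² = 0.1571.
t = (75.69 − 0.2387)/0.1571 = 480 days.

480 days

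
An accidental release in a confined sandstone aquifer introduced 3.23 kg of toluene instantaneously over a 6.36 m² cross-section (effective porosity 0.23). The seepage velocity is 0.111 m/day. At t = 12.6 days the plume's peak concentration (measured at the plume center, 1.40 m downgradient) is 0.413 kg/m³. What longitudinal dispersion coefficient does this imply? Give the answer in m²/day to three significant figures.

At the plume center C_max = M/(n_e·A·√(4πDt)), so D = M²/(4πt·(n_e·A·C_max)²).
n_e·A·C_max = 0.23 × 6.36 × 0.413 = 0.6041 kg/m.
D = 3.23²/(4π × 12.6 × 0.6041²) = 0.181 m²/day.

0.181 m²/day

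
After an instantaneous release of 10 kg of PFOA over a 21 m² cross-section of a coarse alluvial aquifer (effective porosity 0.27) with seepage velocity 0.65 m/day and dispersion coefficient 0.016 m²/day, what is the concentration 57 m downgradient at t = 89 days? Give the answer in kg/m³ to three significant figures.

For an instantaneous plane source, C(x,t) = M/(n_e·A·√(4πDt)) · exp(−(x−vt)²/(4Dt)), with n_e·A the pore (flow) area.
Plume center vt = 0.65 × 89 = 57.85 m, so the well at 57 m is 0.85 m upgradient of the peak.
√(4πDt) = 4.230 m, giving peak height M/(n_e·A·√(4πDt)) = 10/(0.27 × 21 × 4.230) = 0.4169 kg/m³.
(x−vt)²/(4Dt) = (-0.85)²/(4 × 0.016 × 89) = 0.1268; exp(−0.1268) = 0.8809.
C = 0.4169 × 0.8809 = 0.367 kg/m³.

0.367 kg/m³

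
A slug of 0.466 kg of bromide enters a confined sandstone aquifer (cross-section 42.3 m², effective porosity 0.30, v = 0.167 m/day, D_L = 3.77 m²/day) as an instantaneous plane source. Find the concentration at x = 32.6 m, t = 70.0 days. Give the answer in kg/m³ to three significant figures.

0.000421 kg/m³

For an instantaneous plane source, C(x,t) = M/(n_e·A·√(4πDt)) · exp(−(x−vt)²/(4Dt)), with n_e·A the pore (flow) area.
Plume center vt = 0.167 × 70.0 = 11.69 m, so the well at 32.6 m is 20.91 m downgradient of the peak.
√(4πDt) = 57.59 m, giving peak height M/(n_e·A·√(4πDt)) = 0.466/(0.30 × 42.3 × 57.59) = 0.0006376 kg/m³.
(x−vt)²/(4Dt) = (20.91)²/(4 × 3.77 × 70.0) = 0.4142; exp(−0.4142) = 0.6609.
C = 0.0006376 × 0.6609 = 0.000421 kg/m³.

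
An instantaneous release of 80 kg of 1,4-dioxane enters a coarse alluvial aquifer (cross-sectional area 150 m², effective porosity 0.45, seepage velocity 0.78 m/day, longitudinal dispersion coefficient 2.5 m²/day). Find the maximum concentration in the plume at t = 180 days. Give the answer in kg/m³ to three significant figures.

The peak of an instantaneous 1D plume sits at x = vt; there the Gaussian factor is 1 and C_max = M/(n_e·A·√(4πDt)), where n_e·A is the pore area the mass is dissolved in.
√(4πDt) = √(4π × 2.5 × 180) = 75.20 m, so C_max = 80/(0.45 × 150 × 75.20) = 0.0158 kg/m³.

0.0158 kg/m³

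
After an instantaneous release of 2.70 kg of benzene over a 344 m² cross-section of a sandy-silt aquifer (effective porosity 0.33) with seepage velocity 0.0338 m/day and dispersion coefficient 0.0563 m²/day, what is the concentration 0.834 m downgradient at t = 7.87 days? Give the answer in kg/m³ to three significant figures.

0.00840 kg/m³

For an instantaneous plane source, C(x,t) = M/(n_e·A·√(4πDt)) · exp(−(x−vt)²/(4Dt)), with n_e·A the pore (flow) area.
Plume center vt = 0.0338 × 7.87 = 0.266006 m, so the well at 0.834 m is 0.567994 m downgradient of the peak.
√(4πDt) = 2.360 m, giving peak height M/(n_e·A·√(4πDt)) = 2.70/(0.33 × 344 × 2.360) = 0.01008 kg/m³.
(x−vt)²/(4Dt) = (0.567994)²/(4 × 0.0563 × 7.87) = 0.1820; exp(−0.1820) = 0.8336.
C = 0.01008 × 0.8336 = 0.00840 kg/m³.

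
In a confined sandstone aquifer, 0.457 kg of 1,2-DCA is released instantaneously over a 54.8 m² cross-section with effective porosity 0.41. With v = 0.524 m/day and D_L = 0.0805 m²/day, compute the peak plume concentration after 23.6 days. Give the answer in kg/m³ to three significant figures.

0.00416 kg/m³

The peak of an instantaneous 1D plume sits at x = vt; there the Gaussian factor is 1 and C_max = M/(n_e·A·√(4πDt)), where n_e·A is the pore area the mass is dissolved in.
√(4πDt) = √(4π × 0.0805 × 23.6) = 4.886 m, so C_max = 0.457/(0.41 × 54.8 × 4.886) = 0.00416 kg/m³.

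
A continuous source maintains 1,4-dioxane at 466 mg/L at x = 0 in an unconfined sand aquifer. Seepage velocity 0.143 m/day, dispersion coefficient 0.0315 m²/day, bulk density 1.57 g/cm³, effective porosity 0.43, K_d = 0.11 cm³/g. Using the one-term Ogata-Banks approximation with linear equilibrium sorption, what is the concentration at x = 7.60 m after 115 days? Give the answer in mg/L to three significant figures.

450 mg/L

Retardation factor R = 1 + ρ_b·K_d/n = 1 + 1.57 × 0.11/0.43 = 1.402.
Sorption retards both mechanisms: v_R = v/R = 0.1020 m/day, D_R = D/R = 0.02247 m²/day.
v_R·t = 0.1020 × 115 = 11.73 m; 2√(D_R t) = 3.215 m; argument = (7.60 − 11.73)/3.215 = -1.285.
C = C₀ × ½·erfc(-1.285) = 466 × 0.9654 = 450 mg/L.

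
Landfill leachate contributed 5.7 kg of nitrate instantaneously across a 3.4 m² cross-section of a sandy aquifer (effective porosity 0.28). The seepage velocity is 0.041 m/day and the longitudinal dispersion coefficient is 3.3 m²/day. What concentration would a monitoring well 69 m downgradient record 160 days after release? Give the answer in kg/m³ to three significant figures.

For an instantaneous plane source, C(x,t) = M/(n_e·A·√(4πDt)) · exp(−(x−vt)²/(4Dt)), with n_e·A the pore (flow) area.
Plume center vt = 0.041 × 160 = 6.56 m, so the well at 69 m is 62.44 m downgradient of the peak.
√(4πDt) = 81.46 m, giving peak height M/(n_e·A·√(4πDt)) = 5.7/(0.28 × 3.4 × 81.46) = 0.07350 kg/m³.
(x−vt)²/(4Dt) = (62.44)²/(4 × 3.3 × 160) = 1.846; exp(−1.846) = 0.1579.
C = 0.07350 × 0.1579 = 0.0116 kg/m³.

0.0116 kg/m³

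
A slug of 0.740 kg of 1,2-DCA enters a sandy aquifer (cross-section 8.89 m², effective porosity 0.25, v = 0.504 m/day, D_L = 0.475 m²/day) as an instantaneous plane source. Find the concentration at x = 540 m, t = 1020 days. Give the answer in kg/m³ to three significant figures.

For an instantaneous plane source, C(x,t) = M/(n_e·A·√(4πDt)) · exp(−(x−vt)²/(4Dt)), with n_e·A the pore (flow) area.
Plume center vt = 0.504 × 1020 = 514.08 m, so the well at 540 m is 25.92 m downgradient of the peak.
√(4πDt) = 78.03 m, giving peak height M/(n_e·A·√(4πDt)) = 0.740/(0.25 × 8.89 × 78.03) = 0.004267 kg/m³.
(x−vt)²/(4Dt) = (25.92)²/(4 × 0.475 × 1020) = 0.3467; exp(−0.3467) = 0.7070.
C = 0.004267 × 0.7070 = 0.00302 kg/m³.

0.00302 kg/m³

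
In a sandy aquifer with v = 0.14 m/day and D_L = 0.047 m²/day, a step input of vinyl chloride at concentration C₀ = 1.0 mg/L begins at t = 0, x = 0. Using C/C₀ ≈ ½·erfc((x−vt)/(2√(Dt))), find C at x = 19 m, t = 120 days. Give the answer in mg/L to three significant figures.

0.256 mg/L

For a continuous step input, C/C₀ ≈ ½·erfc((x−vt)/(2√(Dt))).
vt = 0.14 × 120 = 16.8 m and 2√(Dt) = 2√(0.047 × 120) = 4.750 m.
Argument (x−vt)/(2√(Dt)) = (19 − 16.8)/4.750 = 0.4632; ½·erfc(0.4632) = 0.2562.
C = 1.0 × 0.2562 = 0.256 mg/L.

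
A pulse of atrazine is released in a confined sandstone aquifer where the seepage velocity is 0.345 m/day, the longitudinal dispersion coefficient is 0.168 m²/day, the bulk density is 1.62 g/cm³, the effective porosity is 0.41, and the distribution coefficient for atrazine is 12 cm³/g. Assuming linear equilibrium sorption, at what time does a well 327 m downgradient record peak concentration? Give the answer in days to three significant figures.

Retardation factor R = 1 + ρ_b·K_d/n = 1 + 1.62 × 12/0.41 = 48.41.
Sorption retards both mechanisms: v_R = v/R = 0.007127 m/day, D_R = D/R = 0.003470 m²/day.
Peak time from v_R²t² + 2D_R t − x² = 0: t = (√(D_R² + v_R²x²) − D_R)/v_R².
√(D_R² + v_R²x²) = √(0.003470² + 0.007127² × 327²) = 2.331; v_R² = 5.079e-05.
t = (2.331 − 0.003470)/5.079e-05 = 45800 days.

45800 days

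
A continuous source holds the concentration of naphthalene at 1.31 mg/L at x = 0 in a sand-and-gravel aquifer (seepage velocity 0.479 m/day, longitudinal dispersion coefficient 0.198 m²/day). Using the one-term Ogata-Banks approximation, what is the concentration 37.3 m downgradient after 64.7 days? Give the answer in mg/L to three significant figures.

0.139 mg/L

For a continuous step input, C/C₀ ≈ ½·erfc((x−vt)/(2√(Dt))).
vt = 0.479 × 64.7 = 30.9913 m and 2√(Dt) = 2√(0.198 × 64.7) = 7.158 m.
Argument (x−vt)/(2√(Dt)) = (37.3 − 30.9913)/7.158 = 0.8813; ½·erfc(0.8813) = 0.1063.
C = 1.31 × 0.1063 = 0.139 mg/L.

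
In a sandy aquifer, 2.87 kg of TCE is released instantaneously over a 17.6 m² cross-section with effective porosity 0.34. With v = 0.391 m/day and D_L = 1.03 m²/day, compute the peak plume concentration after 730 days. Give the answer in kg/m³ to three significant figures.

0.00493 kg/m³

The peak of an instantaneous 1D plume sits at x = vt; there the Gaussian factor is 1 and C_max = M/(n_e·A·√(4πDt)), where n_e·A is the pore area the mass is dissolved in.
√(4πDt) = √(4π × 1.03 × 730) = 97.20 m, so C_max = 2.87/(0.34 × 17.6 × 97.20) = 0.00493 kg/m³.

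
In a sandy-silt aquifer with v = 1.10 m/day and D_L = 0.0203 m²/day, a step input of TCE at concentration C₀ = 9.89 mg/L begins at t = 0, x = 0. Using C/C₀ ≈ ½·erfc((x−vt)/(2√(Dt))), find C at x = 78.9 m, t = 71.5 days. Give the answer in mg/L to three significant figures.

For a continuous step input, C/C₀ ≈ ½·erfc((x−vt)/(2√(Dt))).
vt = 1.10 × 71.5 = 78.65 m and 2√(Dt) = 2√(0.0203 × 71.5) = 2.410 m.
Argument (x−vt)/(2√(Dt)) = (78.9 − 78.65)/2.410 = 0.1037; ½·erfc(0.1037) = 0.4417.
C = 9.89 × 0.4417 = 4.37 mg/L.

4.37 mg/L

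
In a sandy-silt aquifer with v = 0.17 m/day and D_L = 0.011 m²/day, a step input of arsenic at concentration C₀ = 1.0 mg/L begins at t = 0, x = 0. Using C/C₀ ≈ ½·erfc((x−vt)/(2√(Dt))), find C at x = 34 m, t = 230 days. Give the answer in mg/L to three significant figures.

For a continuous step input, C/C₀ ≈ ½·erfc((x−vt)/(2√(Dt))).
vt = 0.17 × 230 = 39.1 m and 2√(Dt) = 2√(0.011 × 230) = 3.181 m.
Argument (x−vt)/(2√(Dt)) = (34 − 39.1)/3.181 = -1.603; ½·erfc(-1.603) = 0.9883.
C = 1.0 × 0.9883 = 0.988 mg/L.

0.988 mg/L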